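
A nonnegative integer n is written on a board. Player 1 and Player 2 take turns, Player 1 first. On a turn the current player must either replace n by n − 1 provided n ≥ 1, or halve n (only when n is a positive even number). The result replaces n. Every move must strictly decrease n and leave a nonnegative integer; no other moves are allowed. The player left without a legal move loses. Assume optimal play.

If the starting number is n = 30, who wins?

Player 1 wins.

Use the standard recursion: the mover loses at a terminal position; elsewhere, the mover wins exactly when some move hands the opponent an L position.
n=0: no move → L
n=1: →0(L), so W
n=2: →1(W) only, which is W, so L
n=3: →2(L), so W
n=4: →2(L), so W
n=5: →4(W) only, which is W, so L
n=6: →5(L), so W
n=7: →6(W) only, which is W, so L
n=8: →7(L), so W
n=9: →8(W) only, which is W, so L
n=10: →5(L), so W
n=11: →10(W) only, which is W, so L
n=12: →11(L), so W
n=13: →12(W) only, which is W, so L
n=14: →7(L), so W
n=15: →14(W) only, which is W, so L
n=16: →15(L), so W
n=17: →16(W) only, which is W, so L
n=18: →9(L), so W
n=19: →18(W) only, which is W, so L
n=20: →19(L), so W
n=21: →20(W) only, which is W, so L
n=22: →11(L), so W
n=23: →22(W) only, which is W, so L
n=24: →23(L), so W
n=25: →24(W) only, which is W, so L
n=26: →13(L), so W
n=27: →26(W) only, which is W, so L
n=28: →27(L), so W
n=29: →28(W) only, which is W, so L
n=30: →15(L), so W
The starting position 30 is W: Player 1 should move to 15, handing over an L position.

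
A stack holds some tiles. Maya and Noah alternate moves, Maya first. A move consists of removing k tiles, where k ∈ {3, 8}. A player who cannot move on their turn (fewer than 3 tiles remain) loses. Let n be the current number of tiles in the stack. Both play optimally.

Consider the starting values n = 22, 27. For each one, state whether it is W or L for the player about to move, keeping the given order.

Build the W/L table. Terminal = L. A non-terminal position is W if it has a move to some L; otherwise it is L.
n=0: no move → L
n=1: no move → L
n=2: no move → L
n=3: can move to 0, which is L ⇒ W
n=4: can move to 1, which is L ⇒ W
n=5: can move to 2, which is L ⇒ W
n=6: the only move is to 3(W), a W ⇒ L
n=7: the only move is to 4(W), a W ⇒ L
n=8: can move to 0, which is L ⇒ W
n=9: can move to 6, which is L ⇒ W
n=10: can move to 7, which is L ⇒ W
n=11: moves to 8(W), 3(W); every one is W ⇒ L
n=12: moves to 9(W), 4(W); every one is W ⇒ L
n=13: moves to 10(W), 5(W); every one is W ⇒ L
n=14: can move to 11, which is L ⇒ W
n=15: can move to 12, which is L ⇒ W
n=16: can move to 13, which is L ⇒ W
n=17: moves to 14(W), 9(W); every one is W ⇒ L
n=18: moves to 15(W), 10(W); every one is W ⇒ L
n=19: can move to 11, which is L ⇒ W
n=20: can move to 17, which is L ⇒ W
n=21: can move to 18, which is L ⇒ W
n=22: moves to 19(W), 14(W); every one is W ⇒ L
n=23: moves to 20(W), 15(W); every one is W ⇒ L
n=24: moves to 21(W), 16(W); every one is W ⇒ L
n=25: can move to 22, which is L ⇒ W
n=26: can move to 23, which is L ⇒ W
n=27: can move to 24, which is L ⇒ W

22: L, 27: W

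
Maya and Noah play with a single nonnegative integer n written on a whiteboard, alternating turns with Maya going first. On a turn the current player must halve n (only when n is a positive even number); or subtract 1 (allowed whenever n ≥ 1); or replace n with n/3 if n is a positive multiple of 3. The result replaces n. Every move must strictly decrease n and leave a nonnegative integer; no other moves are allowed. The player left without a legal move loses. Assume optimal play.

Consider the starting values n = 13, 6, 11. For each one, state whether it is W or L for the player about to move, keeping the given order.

13: L, 6: W, 11: L

Label each position W (a win for the player to move) or L (a loss). A position with no legal move is L; any other position is W exactly when some move reaches an L, and L when every move reaches a W.
n=0: no move → L
n=1: →0(L), so W
n=2: →1(W) only, which is W, so L
n=3: →2(L), so W
n=4: →2(L), so W
n=5: →4(W) only, which is W, so L
n=6: →2(L), so W
n=7: →6(W) only, which is W, so L
n=8: →7(L), so W
n=9: →3(W), 8(W) — all W, so L
n=10: →5(L), so W
n=11: →10(W) only, which is W, so L
n=12: →11(L), so W
n=13: →12(W) only, which is W, so L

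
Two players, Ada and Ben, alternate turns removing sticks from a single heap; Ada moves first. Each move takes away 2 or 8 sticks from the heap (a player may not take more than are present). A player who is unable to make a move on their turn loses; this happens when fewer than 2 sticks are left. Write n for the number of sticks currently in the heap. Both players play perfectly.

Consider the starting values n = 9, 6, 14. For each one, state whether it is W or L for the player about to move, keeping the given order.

Work bottom-up. With no move the player to move loses. Otherwise the position is W if at least one move leads to an L position for the opponent, and L if every move leads to a W.
n=0: no move → L
n=1: no move → L
n=2: W (go to 0, an L position)
n=3: W (go to 1, an L position)
n=4: L (sole option 2(W) is W)
n=5: L (sole option 3(W) is W)
n=6: W (go to 4, an L position)
n=7: W (go to 5, an L position)
n=8: W (go to 0, an L position)
n=9: W (go to 1, an L position)
n=10: L (options 8(W), 2(W) are all W)
n=11: L (options 9(W), 3(W) are all W)
n=12: W (go to 10, an L position)
n=13: W (go to 11, an L position)
n=14: L (options 12(W), 6(W) are all W)

9: W, 6: W, 14: L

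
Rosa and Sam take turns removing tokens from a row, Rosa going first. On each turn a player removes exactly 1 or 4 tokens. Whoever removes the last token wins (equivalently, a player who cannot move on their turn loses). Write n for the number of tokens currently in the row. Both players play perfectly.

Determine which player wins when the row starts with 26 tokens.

Work bottom-up. With no move the player to move loses. Otherwise the position is W if at least one move leads to an L position for the opponent, and L if every move leads to a W.
n=0: no move → L
n=1: reaches L-position 0 → W
n=2: only reaches 1(W), which is W → L
n=3: reaches L-position 2 → W
n=4: reaches L-position 0 → W
n=5: only reaches 4(W), 1(W), all W → L
n=6: reaches L-position 5 → W
n=7: only reaches 6(W), 3(W), all W → L
n=8: reaches L-position 7 → W
n=9: reaches L-position 5 → W
n=10: only reaches 9(W), 6(W), all W → L
n=11: reaches L-position 10 → W
n=12: only reaches 11(W), 8(W), all W → L
n=13: reaches L-position 12 → W
n=14: reaches L-position 10 → W
n=15: only reaches 14(W), 11(W), all W → L
n=16: reaches L-position 15 → W
n=17: only reaches 16(W), 13(W), all W → L
n=18: reaches L-position 17 → W
n=19: reaches L-position 15 → W
n=20: only reaches 19(W), 16(W), all W → L
n=21: reaches L-position 20 → W
n=22: only reaches 21(W), 18(W), all W → L
n=23: reaches L-position 22 → W
n=24: reaches L-position 20 → W
n=25: only reaches 24(W), 21(W), all W → L
n=26: reaches L-position 25 → W
The starting position 26 is W: Rosa should remove 1, leaving 25, handing over an L position.

Rosa wins.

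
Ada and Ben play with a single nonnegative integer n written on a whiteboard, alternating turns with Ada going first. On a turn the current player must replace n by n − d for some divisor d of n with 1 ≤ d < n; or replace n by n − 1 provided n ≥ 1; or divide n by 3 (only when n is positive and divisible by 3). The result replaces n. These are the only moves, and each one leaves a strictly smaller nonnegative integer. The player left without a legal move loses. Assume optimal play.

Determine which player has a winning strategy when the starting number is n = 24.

Use the standard recursion: the mover loses at a terminal position; elsewhere, the mover wins exactly when some move hands the opponent an L position.
n=0: no move → L
n=1: →0(L), so W
n=2: →1(W) only, which is W, so L
n=3: →2(L), so W
n=4: →2(L), so W
n=5: →4(W) only, which is W, so L
n=6: →2(L), so W
n=7: →6(W) only, which is W, so L
n=8: →7(L), so W
n=9: →3(W), 6(W), 8(W) — all W, so L
n=10: →5(L), so W
n=11: →10(W) only, which is W, so L
n=12: →9(L), so W
n=13: →12(W) only, which is W, so L
n=14: →7(L), so W
n=15: →5(L), so W
n=16: →8(W), 12(W), 14(W), 15(W) — all W, so L
n=17: →16(L), so W
n=18: →9(L), so W
n=19: →18(W) only, which is W, so L
n=20: →16(L), so W
n=21: →7(L), so W
n=22: →11(L), so W
n=23: →22(W) only, which is W, so L
n=24: →16(L), so W
The starting position 24 is W: Ada should move to 16, handing over an L position.

Ada wins.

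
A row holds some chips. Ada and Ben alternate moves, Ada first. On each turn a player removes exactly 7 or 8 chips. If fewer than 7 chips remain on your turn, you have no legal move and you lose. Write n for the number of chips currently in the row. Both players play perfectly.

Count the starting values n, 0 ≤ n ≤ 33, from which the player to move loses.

Use the standard recursion: the mover loses at a terminal position; elsewhere, the mover wins exactly when some move hands the opponent an L position.
n=0: no move → L
n=1: no move → L
n=2: no move → L
n=3: no move → L
n=4: no move → L
n=5: no move → L
n=6: no move → L
n=7: can move to 0, which is L ⇒ W
n=8: can move to 1, which is L ⇒ W
n=9: can move to 2, which is L ⇒ W
n=10: can move to 3, which is L ⇒ W
n=11: can move to 4, which is L ⇒ W
n=12: can move to 5, which is L ⇒ W
n=13: can move to 6, which is L ⇒ W
n=14: can move to 6, which is L ⇒ W
n=15: moves to 8(W), 7(W); every one is W ⇒ L
n=16: moves to 9(W), 8(W); every one is W ⇒ L
n=17: moves to 10(W), 9(W); every one is W ⇒ L
n=18: moves to 11(W), 10(W); every one is W ⇒ L
n=19: moves to 12(W), 11(W); every one is W ⇒ L
n=20: moves to 13(W), 12(W); every one is W ⇒ L
n=21: moves to 14(W), 13(W); every one is W ⇒ L
n=22: can move to 15, which is L ⇒ W
n=23: can move to 16, which is L ⇒ W
n=24: can move to 17, which is L ⇒ W
n=25: can move to 18, which is L ⇒ W
n=26: can move to 19, which is L ⇒ W
n=27: can move to 20, which is L ⇒ W
n=28: can move to 21, which is L ⇒ W
n=29: can move to 21, which is L ⇒ W
n=30: moves to 23(W), 22(W); every one is W ⇒ L
n=31: moves to 24(W), 23(W); every one is W ⇒ L
n=32: moves to 25(W), 24(W); every one is W ⇒ L
n=33: moves to 26(W), 25(W); every one is W ⇒ L
L entries with 0 ≤ n ≤ 33: n = 0, 1, 2, 3, 4, 5, 6, 15, 16, 17, 18, 19, 20, 21, 30, 31, 32, 33; that makes 18.

18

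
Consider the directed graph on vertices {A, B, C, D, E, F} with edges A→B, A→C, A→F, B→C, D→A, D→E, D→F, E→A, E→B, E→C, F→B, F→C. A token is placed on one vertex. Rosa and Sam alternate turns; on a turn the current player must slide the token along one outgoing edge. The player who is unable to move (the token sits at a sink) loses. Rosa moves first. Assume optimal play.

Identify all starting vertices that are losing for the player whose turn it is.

C, D

Use the standard recursion: the mover loses at a terminal position; elsewhere, the mover wins exactly when some move hands the opponent an L position.
Every edge goes from a vertex to one that appears earlier in the order C, B, F, A, E, D, so processing vertices in that order labels each vertex after all of its successors.
C: no outgoing edge → L
B: reaches L-position C → W
F: reaches L-position C → W
A: reaches L-position C → W
E: reaches L-position C → W
D: only reaches E(W), A(W), F(W), all W → L
Reading off the rows marked L gives the requested list; there are 2 such vertices.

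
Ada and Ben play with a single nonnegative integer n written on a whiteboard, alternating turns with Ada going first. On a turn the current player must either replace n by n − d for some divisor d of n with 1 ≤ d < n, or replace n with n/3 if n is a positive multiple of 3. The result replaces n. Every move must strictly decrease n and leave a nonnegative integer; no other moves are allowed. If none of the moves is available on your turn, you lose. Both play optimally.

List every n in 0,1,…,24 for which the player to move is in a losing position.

Compute win/loss labels from the base case upward. A position with no move is L. Any other position is W if it can reach an L in one move, else L.
n=0: no move → L
n=1: no move → L
n=2: can move to 1, which is L ⇒ W
n=3: can move to 1, which is L ⇒ W
n=4: moves to 2(W), 3(W); every one is W ⇒ L
n=5: can move to 4, which is L ⇒ W
n=6: can move to 4, which is L ⇒ W
n=7: the only move is to 6(W), a W ⇒ L
n=8: can move to 4, which is L ⇒ W
n=9: moves to 3(W), 6(W), 8(W); every one is W ⇒ L
n=10: can move to 9, which is L ⇒ W
n=11: the only move is to 10(W), a W ⇒ L
n=12: can move to 4, which is L ⇒ W
n=13: the only move is to 12(W), a W ⇒ L
n=14: can move to 7, which is L ⇒ W
n=15: moves to 5(W), 10(W), 12(W), 14(W); every one is W ⇒ L
n=16: can move to 15, which is L ⇒ W
n=17: the only move is to 16(W), a W ⇒ L
n=18: can move to 9, which is L ⇒ W
n=19: the only move is to 18(W), a W ⇒ L
n=20: can move to 15, which is L ⇒ W
n=21: can move to 7, which is L ⇒ W
n=22: can move to 11, which is L ⇒ W
n=23: the only move is to 22(W), a W ⇒ L
n=24: can move to 23, which is L ⇒ W
Reading off the rows marked L gives the requested list; there are 11 such values of n.

0, 1, 4, 7, 9, 11, 13, 15, 17, 19, 23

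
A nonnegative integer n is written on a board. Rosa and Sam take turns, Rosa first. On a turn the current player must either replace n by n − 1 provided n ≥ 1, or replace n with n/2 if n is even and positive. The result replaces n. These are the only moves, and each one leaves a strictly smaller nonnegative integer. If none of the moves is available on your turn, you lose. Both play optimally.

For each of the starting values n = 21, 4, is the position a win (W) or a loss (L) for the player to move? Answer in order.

Classify positions by backward induction: terminal positions (no move available) are L. From any other position, the mover wins iff some move reaches an L.
n=0: no move → L
n=1: reaches L-position 0 → W
n=2: only reaches 1(W), which is W → L
n=3: reaches L-position 2 → W
n=4: reaches L-position 2 → W
n=5: only reaches 4(W), which is W → L
n=6: reaches L-position 5 → W
n=7: only reaches 6(W), which is W → L
n=8: reaches L-position 7 → W
n=9: only reaches 8(W), which is W → L
n=10: reaches L-position 5 → W
n=11: only reaches 10(W), which is W → L
n=12: reaches L-position 11 → W
n=13: only reaches 12(W), which is W → L
n=14: reaches L-position 7 → W
n=15: only reaches 14(W), which is W → L
n=16: reaches L-position 15 → W
n=17: only reaches 16(W), which is W → L
n=18: reaches L-position 9 → W
n=19: only reaches 18(W), which is W → L
n=20: reaches L-position 19 → W
n=21: only reaches 20(W), which is W → L

21: L, 4: W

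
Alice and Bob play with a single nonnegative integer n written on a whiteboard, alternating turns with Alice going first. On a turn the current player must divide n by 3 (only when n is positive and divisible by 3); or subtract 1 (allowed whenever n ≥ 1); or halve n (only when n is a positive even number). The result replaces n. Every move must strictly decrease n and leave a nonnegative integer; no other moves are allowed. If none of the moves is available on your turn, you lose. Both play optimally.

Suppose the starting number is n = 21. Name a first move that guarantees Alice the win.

Use the standard recursion: the mover loses at a terminal position; elsewhere, the mover wins exactly when some move hands the opponent an L position.
n=0: no move → L
n=1: can move to 0, which is L ⇒ W
n=2: the only move is to 1(W), a W ⇒ L
n=3: can move to 2, which is L ⇒ W
n=4: can move to 2, which is L ⇒ W
n=5: the only move is to 4(W), a W ⇒ L
n=6: can move to 2, which is L ⇒ W
n=7: the only move is to 6(W), a W ⇒ L
n=8: can move to 7, which is L ⇒ W
n=9: moves to 3(W), 8(W); every one is W ⇒ L
n=10: can move to 5, which is L ⇒ W
n=11: the only move is to 10(W), a W ⇒ L
n=12: can move to 11, which is L ⇒ W
n=13: the only move is to 12(W), a W ⇒ L
n=14: can move to 7, which is L ⇒ W
n=15: can move to 5, which is L ⇒ W
n=16: moves to 8(W), 15(W); every one is W ⇒ L
n=17: can move to 16, which is L ⇒ W
n=18: can move to 9, which is L ⇒ W
n=19: the only move is to 18(W), a W ⇒ L
n=20: can move to 19, which is L ⇒ W
n=21: can move to 7, which is L ⇒ W
From 21, the L positions reachable in one move are: 7.

Move to 7.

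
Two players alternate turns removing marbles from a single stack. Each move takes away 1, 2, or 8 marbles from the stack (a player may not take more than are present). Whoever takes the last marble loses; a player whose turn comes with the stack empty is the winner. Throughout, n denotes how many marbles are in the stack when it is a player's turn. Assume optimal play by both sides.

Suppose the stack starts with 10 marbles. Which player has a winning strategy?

The second player wins.

Work bottom-up. With no move the player to move wins. Otherwise the position is W if at least one move leads to an L position for the opponent, and L if every move leads to a W.
n=0: no move; the opponent has just taken the last marble and therefore loses → W
n=1: the only move is to 0(W), a W ⇒ L
n=2: can move to 1, which is L ⇒ W
n=3: can move to 1, which is L ⇒ W
n=4: moves to 3(W), 2(W); every one is W ⇒ L
n=5: can move to 4, which is L ⇒ W
n=6: can move to 4, which is L ⇒ W
n=7: moves to 6(W), 5(W); every one is W ⇒ L
n=8: can move to 7, which is L ⇒ W
n=9: can move to 7, which is L ⇒ W
n=10: moves to 9(W), 8(W), 2(W); every one is W ⇒ L
Every move from 10 reaches a W position, so the mover loses.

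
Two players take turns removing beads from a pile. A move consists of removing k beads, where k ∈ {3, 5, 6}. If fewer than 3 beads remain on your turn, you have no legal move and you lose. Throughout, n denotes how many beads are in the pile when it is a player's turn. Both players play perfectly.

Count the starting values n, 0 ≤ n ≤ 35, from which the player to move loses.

12

Build the W/L table. Terminal = L. A non-terminal position is W if it has a move to some L; otherwise it is L.
n=0: no move → L
n=1: no move → L
n=2: no move → L
n=3: →0(L), so W
n=4: →1(L), so W
n=5: →2(L), so W
n=6: →1(L), so W
n=7: →2(L), so W
n=8: →2(L), so W
n=9: →6(W), 4(W), 3(W) — all W, so L
n=10: →7(W), 5(W), 4(W) — all W, so L
n=11: →8(W), 6(W), 5(W) — all W, so L
n=12: →9(L), so W
n=13: →10(L), so W
n=14: →11(L), so W
n=15: →10(L), so W
n=16: →11(L), so W
n=17: →11(L), so W
n=18: →15(W), 13(W), 12(W) — all W, so L
n=19: →16(W), 14(W), 13(W) — all W, so L
n=20: →17(W), 15(W), 14(W) — all W, so L
n=21: →18(L), so W
n=22: →19(L), so W
n=23: →20(L), so W
n=24: →19(L), so W
n=25: →20(L), so W
n=26: →20(L), so W
n=27: →24(W), 22(W), 21(W) — all W, so L
n=28: →25(W), 23(W), 22(W) — all W, so L
n=29: →26(W), 24(W), 23(W) — all W, so L
n=30: →27(L), so W
n=31: →28(L), so W
n=32: →29(L), so W
n=33: →28(L), so W
n=34: →29(L), so W
n=35: →29(L), so W
L entries with 0 ≤ n ≤ 35: n = 0, 1, 2, 9, 10, 11, 18, 19, 20, 27, 28, 29; that makes 12.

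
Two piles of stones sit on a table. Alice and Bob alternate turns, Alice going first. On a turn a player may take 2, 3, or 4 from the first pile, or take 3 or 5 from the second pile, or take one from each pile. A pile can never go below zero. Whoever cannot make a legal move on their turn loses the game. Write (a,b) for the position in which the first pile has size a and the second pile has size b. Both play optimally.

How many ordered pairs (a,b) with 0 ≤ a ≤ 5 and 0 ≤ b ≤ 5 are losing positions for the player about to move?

11

Compute win/loss labels from the base case upward. A position with no move is L. Any other position is W if it can reach an L in one move, else L.
Every move lowers a or b (never raises either), so fill the grid row by row in increasing a, and left to right within a row: each cell's successors are then already labelled.
      b=0  b=1  b=2  b=3  b=4  b=5
a=0:    L    L    L    W    W    W
a=1:    L    W    W    W    L    W
a=2:    W    W    W    L    L    W
a=3:    W    W    W    L    W    W
a=4:    W    W    W    W    W    L
a=5:    W    L    L    W    W    W
Cells with no legal move (terminal, hence L): (0,0), (0,1), (0,2), (1,0).
The remaining L cells, each justified by listing all of its moves:
(1,4): moves to (1,1)(W), (0,3)(W); every one is W ⇒ L
(2,3): moves to (0,3)(W), (2,0)(W), (1,2)(W); every one is W ⇒ L
(2,4): moves to (0,4)(W), (2,1)(W), (1,3)(W); every one is W ⇒ L
(3,3): moves to (1,3)(W), (0,3)(W), (3,0)(W), (2,2)(W); every one is W ⇒ L
(4,5): moves to (2,5)(W), (1,5)(W), (0,5)(W), (4,2)(W), (4,0)(W), (3,4)(W); every one is W ⇒ L
(5,1): moves to (3,1)(W), (2,1)(W), (1,1)(W), (4,0)(W); every one is W ⇒ L
(5,2): moves to (3,2)(W), (2,2)(W), (1,2)(W), (4,1)(W); every one is W ⇒ L
Every other cell has at least one move into one of the L cells above, so it is W.
L cells per row: a=0: 3, a=1: 2, a=2: 2, a=3: 1, a=4: 1, a=5: 2; total 11.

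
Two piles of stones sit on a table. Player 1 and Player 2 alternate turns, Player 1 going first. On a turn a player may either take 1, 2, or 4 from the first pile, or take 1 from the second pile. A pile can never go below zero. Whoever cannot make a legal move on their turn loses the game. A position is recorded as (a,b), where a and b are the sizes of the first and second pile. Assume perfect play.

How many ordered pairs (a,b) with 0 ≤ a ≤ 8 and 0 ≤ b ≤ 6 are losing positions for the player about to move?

21

Use the standard recursion: the mover loses at a terminal position; elsewhere, the mover wins exactly when some move hands the opponent an L position.
Every move lowers a or b (never raises either), so fill the grid row by row in increasing a, and left to right within a row: each cell's successors are then already labelled.
      b=0  b=1  b=2  b=3  b=4  b=5  b=6
a=0:    L    W    L    W    L    W    L
a=1:    W    L    W    L    W    L    W
a=2:    W    W    W    W    W    W    W
a=3:    L    W    L    W    L    W    L
a=4:    W    L    W    L    W    L    W
a=5:    W    W    W    W    W    W    W
a=6:    L    W    L    W    L    W    L
a=7:    W    L    W    L    W    L    W
a=8:    W    W    W    W    W    W    W
Cells with no legal move (terminal, hence L): (0,0).
The remaining L cells, each justified by listing all of its moves:
(0,2): only reaches (0,1)(W), which is W → L
(0,4): only reaches (0,3)(W), which is W → L
(0,6): only reaches (0,5)(W), which is W → L
(1,1): only reaches (0,1)(W), (1,0)(W), all W → L
(1,3): only reaches (0,3)(W), (1,2)(W), all W → L
(1,5): only reaches (0,5)(W), (1,4)(W), all W → L
(3,0): only reaches (2,0)(W), (1,0)(W), all W → L
(3,2): only reaches (2,2)(W), (1,2)(W), (3,1)(W), all W → L
(3,4): only reaches (2,4)(W), (1,4)(W), (3,3)(W), all W → L
(3,6): only reaches (2,6)(W), (1,6)(W), (3,5)(W), all W → L
(4,1): only reaches (3,1)(W), (2,1)(W), (0,1)(W), (4,0)(W), all W → L
(4,3): only reaches (3,3)(W), (2,3)(W), (0,3)(W), (4,2)(W), all W → L
(4,5): only reaches (3,5)(W), (2,5)(W), (0,5)(W), (4,4)(W), all W → L
(6,0): only reaches (5,0)(W), (4,0)(W), (2,0)(W), all W → L
(6,2): only reaches (5,2)(W), (4,2)(W), (2,2)(W), (6,1)(W), all W → L
(6,4): only reaches (5,4)(W), (4,4)(W), (2,4)(W), (6,3)(W), all W → L
(6,6): only reaches (5,6)(W), (4,6)(W), (2,6)(W), (6,5)(W), all W → L
(7,1): only reaches (6,1)(W), (5,1)(W), (3,1)(W), (7,0)(W), all W → L
(7,3): only reaches (6,3)(W), (5,3)(W), (3,3)(W), (7,2)(W), all W → L
(7,5): only reaches (6,5)(W), (5,5)(W), (3,5)(W), (7,4)(W), all W → L
Every other cell has at least one move into one of the L cells above, so it is W.
L cells per row: a=0: 4, a=1: 3, a=2: 0, a=3: 4, a=4: 3, a=5: 0, a=6: 4, a=7: 3, a=8: 0; total 21.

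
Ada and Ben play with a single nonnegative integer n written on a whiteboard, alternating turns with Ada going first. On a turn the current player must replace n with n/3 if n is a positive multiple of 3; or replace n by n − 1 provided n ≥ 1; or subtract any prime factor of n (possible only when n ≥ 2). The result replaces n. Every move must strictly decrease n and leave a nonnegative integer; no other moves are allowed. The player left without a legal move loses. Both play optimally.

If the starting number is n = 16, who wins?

Positions with no move are L. A position that does have a move is losing for the player to move precisely when every available move leads to a winning position for the opponent. Fill in the labels:
n=0: no move → L
n=1: →0(L), so W
n=2: →0(L), so W
n=3: →0(L), so W
n=4: →2(W), 3(W) — all W, so L
n=5: →0(L), so W
n=6: →4(L), so W
n=7: →0(L), so W
n=8: →6(W), 7(W) — all W, so L
n=9: →8(L), so W
n=10: →8(L), so W
n=11: →0(L), so W
n=12: →4(L), so W
n=13: →0(L), so W
n=14: →7(W), 12(W), 13(W) — all W, so L
n=15: →14(L), so W
n=16: →14(L), so W
From 16 Ada can move to 14, reaching an L position.

Ada wins.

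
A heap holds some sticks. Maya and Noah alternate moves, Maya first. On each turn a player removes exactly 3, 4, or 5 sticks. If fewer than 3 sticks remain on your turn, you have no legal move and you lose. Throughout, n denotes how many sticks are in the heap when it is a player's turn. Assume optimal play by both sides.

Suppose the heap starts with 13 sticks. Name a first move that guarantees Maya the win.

Label each position W (a win for the player to move) or L (a loss). A position with no legal move is L; any other position is W exactly when some move reaches an L, and L when every move reaches a W.
n=0: no move → L
n=1: no move → L
n=2: no move → L
n=3: W (go to 0, an L position)
n=4: W (go to 1, an L position)
n=5: W (go to 2, an L position)
n=6: W (go to 2, an L position)
n=7: W (go to 2, an L position)
n=8: L (options 5(W), 4(W), 3(W) are all W)
n=9: L (options 6(W), 5(W), 4(W) are all W)
n=10: L (options 7(W), 6(W), 5(W) are all W)
n=11: W (go to 8, an L position)
n=12: W (go to 9, an L position)
n=13: W (go to 10, an L position)
From 13, the L positions reachable in one move are: 10, 9, 8. Any move reaching one of these is winning.

Remove 3, leaving 10.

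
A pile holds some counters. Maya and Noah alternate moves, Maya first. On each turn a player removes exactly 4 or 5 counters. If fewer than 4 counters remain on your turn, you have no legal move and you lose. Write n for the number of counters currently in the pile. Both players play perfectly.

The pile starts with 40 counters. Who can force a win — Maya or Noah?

Maya wins.

Build the W/L table. Terminal = L. A non-terminal position is W if it has a move to some L; otherwise it is L.
n=0: no move → L
n=1: no move → L
n=2: no move → L
n=3: no move → L
n=4: reaches L-position 0 → W
n=5: reaches L-position 1 → W
n=6: reaches L-position 2 → W
n=7: reaches L-position 3 → W
n=8: reaches L-position 3 → W
n=9: only reaches 5(W), 4(W), all W → L
n=10: only reaches 6(W), 5(W), all W → L
n=11: only reaches 7(W), 6(W), all W → L
n=12: only reaches 8(W), 7(W), all W → L
n=13: reaches L-position 9 → W
n=14: reaches L-position 10 → W
n=15: reaches L-position 11 → W
n=16: reaches L-position 12 → W
n=17: reaches L-position 12 → W
n=18: only reaches 14(W), 13(W), all W → L
n=19: only reaches 15(W), 14(W), all W → L
n=20: only reaches 16(W), 15(W), all W → L
n=21: only reaches 17(W), 16(W), all W → L
n=22: reaches L-position 18 → W
n=23: reaches L-position 19 → W
n=24: reaches L-position 20 → W
n=25: reaches L-position 21 → W
n=26: reaches L-position 21 → W
n=27: only reaches 23(W), 22(W), all W → L
n=28: only reaches 24(W), 23(W), all W → L
n=29: only reaches 25(W), 24(W), all W → L
n=30: only reaches 26(W), 25(W), all W → L
n=31: reaches L-position 27 → W
n=32: reaches L-position 28 → W
n=33: reaches L-position 29 → W
n=34: reaches L-position 30 → W
n=35: reaches L-position 30 → W
n=36: only reaches 32(W), 31(W), all W → L
n=37: only reaches 33(W), 32(W), all W → L
n=38: only reaches 34(W), 33(W), all W → L
n=39: only reaches 35(W), 34(W), all W → L
n=40: reaches L-position 36 → W
The starting position 40 is W: Maya should remove 4, leaving 36, handing over an L position.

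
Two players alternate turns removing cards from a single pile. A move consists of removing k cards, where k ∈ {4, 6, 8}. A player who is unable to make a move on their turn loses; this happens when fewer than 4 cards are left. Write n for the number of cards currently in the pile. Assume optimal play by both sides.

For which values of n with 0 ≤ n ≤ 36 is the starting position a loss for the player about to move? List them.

0, 1, 2, 3, 12, 13, 14, 15, 24, 25, 26, 27, 36

Work bottom-up. With no move the player to move loses. Otherwise the position is W if at least one move leads to an L position for the opponent, and L if every move leads to a W.
n=0: no move → L
n=1: no move → L
n=2: no move → L
n=3: no move → L
n=4: reaches L-position 0 → W
n=5: reaches L-position 1 → W
n=6: reaches L-position 2 → W
n=7: reaches L-position 3 → W
n=8: reaches L-position 2 → W
n=9: reaches L-position 3 → W
n=10: reaches L-position 2 → W
n=11: reaches L-position 3 → W
n=12: only reaches 8(W), 6(W), 4(W), all W → L
n=13: only reaches 9(W), 7(W), 5(W), all W → L
n=14: only reaches 10(W), 8(W), 6(W), all W → L
n=15: only reaches 11(W), 9(W), 7(W), all W → L
n=16: reaches L-position 12 → W
n=17: reaches L-position 13 → W
n=18: reaches L-position 14 → W
n=19: reaches L-position 15 → W
n=20: reaches L-position 14 → W
n=21: reaches L-position 15 → W
n=22: reaches L-position 14 → W
n=23: reaches L-position 15 → W
n=24: only reaches 20(W), 18(W), 16(W), all W → L
n=25: only reaches 21(W), 19(W), 17(W), all W → L
n=26: only reaches 22(W), 20(W), 18(W), all W → L
n=27: only reaches 23(W), 21(W), 19(W), all W → L
n=28: reaches L-position 24 → W
n=29: reaches L-position 25 → W
n=30: reaches L-position 26 → W
n=31: reaches L-position 27 → W
n=32: reaches L-position 26 → W
n=33: reaches L-position 27 → W
n=34: reaches L-position 26 → W
n=35: reaches L-position 27 → W
n=36: only reaches 32(W), 30(W), 28(W), all W → L
The losing starting values of n are exactly the entries labelled L in this table (13 of them).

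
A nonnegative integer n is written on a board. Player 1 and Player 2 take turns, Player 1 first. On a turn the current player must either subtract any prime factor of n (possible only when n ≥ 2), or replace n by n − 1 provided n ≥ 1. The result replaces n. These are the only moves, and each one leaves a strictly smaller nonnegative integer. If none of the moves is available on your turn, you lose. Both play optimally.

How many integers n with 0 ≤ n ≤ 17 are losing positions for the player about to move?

Positions with no move are L. A position that does have a move is losing for the player to move precisely when every available move leads to a winning position for the opponent. Fill in the labels:
n=0: no move → L
n=1: reaches L-position 0 → W
n=2: reaches L-position 0 → W
n=3: reaches L-position 0 → W
n=4: only reaches 2(W), 3(W), all W → L
n=5: reaches L-position 0 → W
n=6: reaches L-position 4 → W
n=7: reaches L-position 0 → W
n=8: only reaches 6(W), 7(W), all W → L
n=9: reaches L-position 8 → W
n=10: reaches L-position 8 → W
n=11: reaches L-position 0 → W
n=12: only reaches 9(W), 10(W), 11(W), all W → L
n=13: reaches L-position 0 → W
n=14: reaches L-position 12 → W
n=15: reaches L-position 12 → W
n=16: only reaches 14(W), 15(W), all W → L
n=17: reaches L-position 0 → W
L entries with 0 ≤ n ≤ 17: n = 0, 4, 8, 12, 16; that makes 5.

5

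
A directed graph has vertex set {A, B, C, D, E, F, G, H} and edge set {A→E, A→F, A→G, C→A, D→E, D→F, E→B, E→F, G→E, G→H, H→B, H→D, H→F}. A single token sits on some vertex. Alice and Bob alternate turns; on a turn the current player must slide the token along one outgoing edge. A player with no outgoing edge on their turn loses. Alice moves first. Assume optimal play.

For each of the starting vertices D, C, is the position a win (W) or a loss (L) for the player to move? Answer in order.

Compute win/loss labels from the base case upward. A position with no move is L. Any other position is W if it can reach an L in one move, else L.
Every edge goes from a vertex to one that appears earlier in the order B, F, E, D, H, G, A, C, so processing vertices in that order labels each vertex after all of its successors.
B: no outgoing edge → L
F: no outgoing edge → L
E: W (go to F, an L position)
D: W (go to F, an L position)
H: W (go to F, an L position)
G: L (options H(W), E(W) are all W)
A: W (go to G, an L position)
C: L (sole option A(W) is W)

D: W, C: L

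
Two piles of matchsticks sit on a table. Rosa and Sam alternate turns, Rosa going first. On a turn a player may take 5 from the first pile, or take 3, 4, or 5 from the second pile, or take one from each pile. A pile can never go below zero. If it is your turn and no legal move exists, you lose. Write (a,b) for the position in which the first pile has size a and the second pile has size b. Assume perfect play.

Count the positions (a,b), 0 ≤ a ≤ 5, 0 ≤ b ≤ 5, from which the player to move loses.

Positions with no move are L. A position that does have a move is losing for the player to move precisely when every available move leads to a winning position for the opponent. Fill in the labels:
Every move lowers a or b (never raises either), so fill the grid row by row in increasing a, and left to right within a row: each cell's successors are then already labelled.
      b=0  b=1  b=2  b=3  b=4  b=5
a=0:    L    L    L    W    W    W
a=1:    L    W    W    W    W    W
a=2:    L    W    L    W    W    W
a=3:    L    W    L    W    W    W
a=4:    L    W    L    W    W    W
a=5:    W    W    W    W    L    L
Cells with no legal move (terminal, hence L): (0,0), (0,1), (0,2), (1,0), (2,0), (3,0), (4,0).
The remaining L cells, each justified by listing all of its moves:
(2,2): the only move is to (1,1)(W), a W ⇒ L
(3,2): the only move is to (2,1)(W), a W ⇒ L
(4,2): the only move is to (3,1)(W), a W ⇒ L
(5,4): moves to (0,4)(W), (5,1)(W), (5,0)(W), (4,3)(W); every one is W ⇒ L
(5,5): moves to (0,5)(W), (5,2)(W), (5,1)(W), (5,0)(W), (4,4)(W); every one is W ⇒ L
Every other cell has at least one move into one of the L cells above, so it is W.
L cells per row: a=0: 3, a=1: 1, a=2: 2, a=3: 2, a=4: 2, a=5: 2; total 12.

12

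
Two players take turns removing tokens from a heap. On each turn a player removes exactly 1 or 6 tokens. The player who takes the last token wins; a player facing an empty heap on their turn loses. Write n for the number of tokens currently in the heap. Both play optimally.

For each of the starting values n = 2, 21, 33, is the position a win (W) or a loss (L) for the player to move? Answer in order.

Work bottom-up. With no move the player to move loses. Otherwise the position is W if at least one move leads to an L position for the opponent, and L if every move leads to a W.
n=0: no move → L
n=1: can move to 0, which is L ⇒ W
n=2: the only move is to 1(W), a W ⇒ L
n=3: can move to 2, which is L ⇒ W
n=4: the only move is to 3(W), a W ⇒ L
n=5: can move to 4, which is L ⇒ W
n=6: can move to 0, which is L ⇒ W
n=7: moves to 6(W), 1(W); every one is W ⇒ L
n=8: can move to 7, which is L ⇒ W
n=9: moves to 8(W), 3(W); every one is W ⇒ L
n=10: can move to 9, which is L ⇒ W
n=11: moves to 10(W), 5(W); every one is W ⇒ L
n=12: can move to 11, which is L ⇒ W
n=13: can move to 7, which is L ⇒ W
n=14: moves to 13(W), 8(W); every one is W ⇒ L
n=15: can move to 14, which is L ⇒ W
n=16: moves to 15(W), 10(W); every one is W ⇒ L
n=17: can move to 16, which is L ⇒ W
n=18: moves to 17(W), 12(W); every one is W ⇒ L
n=19: can move to 18, which is L ⇒ W
n=20: can move to 14, which is L ⇒ W
n=21: moves to 20(W), 15(W); every one is W ⇒ L
n=22: can move to 21, which is L ⇒ W
n=23: moves to 22(W), 17(W); every one is W ⇒ L
n=24: can move to 23, which is L ⇒ W
n=25: moves to 24(W), 19(W); every one is W ⇒ L
n=26: can move to 25, which is L ⇒ W
n=27: can move to 21, which is L ⇒ W
n=28: moves to 27(W), 22(W); every one is W ⇒ L
n=29: can move to 28, which is L ⇒ W
n=30: moves to 29(W), 24(W); every one is W ⇒ L
n=31: can move to 30, which is L ⇒ W
n=32: moves to 31(W), 26(W); every one is W ⇒ L
n=33: can move to 32, which is L ⇒ W

2: L, 21: L, 33: W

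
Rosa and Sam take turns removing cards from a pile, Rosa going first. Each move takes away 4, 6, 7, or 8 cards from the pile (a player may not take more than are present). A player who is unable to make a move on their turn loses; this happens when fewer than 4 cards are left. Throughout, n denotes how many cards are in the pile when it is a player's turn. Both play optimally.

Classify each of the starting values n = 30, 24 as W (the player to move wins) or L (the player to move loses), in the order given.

30: W, 24: L

Use the standard recursion: the mover loses at a terminal position; elsewhere, the mover wins exactly when some move hands the opponent an L position.
n=0: no move → L
n=1: no move → L
n=2: no move → L
n=3: no move → L
n=4: can move to 0, which is L ⇒ W
n=5: can move to 1, which is L ⇒ W
n=6: can move to 2, which is L ⇒ W
n=7: can move to 3, which is L ⇒ W
n=8: can move to 2, which is L ⇒ W
n=9: can move to 3, which is L ⇒ W
n=10: can move to 3, which is L ⇒ W
n=11: can move to 3, which is L ⇒ W
n=12: moves to 8(W), 6(W), 5(W), 4(W); every one is W ⇒ L
n=13: moves to 9(W), 7(W), 6(W), 5(W); every one is W ⇒ L
n=14: moves to 10(W), 8(W), 7(W), 6(W); every one is W ⇒ L
n=15: moves to 11(W), 9(W), 8(W), 7(W); every one is W ⇒ L
n=16: can move to 12, which is L ⇒ W
n=17: can move to 13, which is L ⇒ W
n=18: can move to 14, which is L ⇒ W
n=19: can move to 15, which is L ⇒ W
n=20: can move to 14, which is L ⇒ W
n=21: can move to 15, which is L ⇒ W
n=22: can move to 15, which is L ⇒ W
n=23: can move to 15, which is L ⇒ W
n=24: moves to 20(W), 18(W), 17(W), 16(W); every one is W ⇒ L
n=25: moves to 21(W), 19(W), 18(W), 17(W); every one is W ⇒ L
n=26: moves to 22(W), 20(W), 19(W), 18(W); every one is W ⇒ L
n=27: moves to 23(W), 21(W), 20(W), 19(W); every one is W ⇒ L
n=28: can move to 24, which is L ⇒ W
n=29: can move to 25, which is L ⇒ W
n=30: can move to 26, which is L ⇒ W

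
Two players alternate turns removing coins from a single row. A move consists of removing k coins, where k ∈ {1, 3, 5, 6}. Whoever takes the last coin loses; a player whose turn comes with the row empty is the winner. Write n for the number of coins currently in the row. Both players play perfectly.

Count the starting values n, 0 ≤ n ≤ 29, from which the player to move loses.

Positions with no move are W. A position that does have a move is losing for the player to move precisely when every available move leads to a winning position for the opponent. Fill in the labels:
n=0: no move; the opponent has just taken the last coin and therefore loses → W
n=1: →0(W) only, which is W, so L
n=2: →1(L), so W
n=3: →2(W), 0(W) — all W, so L
n=4: →3(L), so W
n=5: →4(W), 2(W), 0(W) — all W, so L
n=6: →5(L), so W
n=7: →1(L), so W
n=8: →5(L), so W
n=9: →3(L), so W
n=10: →5(L), so W
n=11: →5(L), so W
n=12: →11(W), 9(W), 7(W), 6(W) — all W, so L
n=13: →12(L), so W
n=14: →13(W), 11(W), 9(W), 8(W) — all W, so L
n=15: →14(L), so W
n=16: →15(W), 13(W), 11(W), 10(W) — all W, so L
n=17: →16(L), so W
n=18: →12(L), so W
n=19: →16(L), so W
n=20: →14(L), so W
n=21: →16(L), so W
n=22: →16(L), so W
n=23: →22(W), 20(W), 18(W), 17(W) — all W, so L
n=24: →23(L), so W
n=25: →24(W), 22(W), 20(W), 19(W) — all W, so L
n=26: →25(L), so W
n=27: →26(W), 24(W), 22(W), 21(W) — all W, so L
n=28: →27(L), so W
n=29: →23(L), so W
L entries with 0 ≤ n ≤ 29: n = 1, 3, 5, 12, 14, 16, 23, 25, 27; that makes 9.

9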